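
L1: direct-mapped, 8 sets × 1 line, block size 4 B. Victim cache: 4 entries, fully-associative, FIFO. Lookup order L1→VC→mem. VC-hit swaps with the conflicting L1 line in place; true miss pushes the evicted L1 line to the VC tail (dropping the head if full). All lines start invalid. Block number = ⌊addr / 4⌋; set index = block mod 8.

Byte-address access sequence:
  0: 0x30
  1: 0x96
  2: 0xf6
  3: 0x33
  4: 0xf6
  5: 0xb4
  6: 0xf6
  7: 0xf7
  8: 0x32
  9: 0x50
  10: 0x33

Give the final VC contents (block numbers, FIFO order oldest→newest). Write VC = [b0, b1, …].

0: 0x30 (blk 12, set 4) → MISS  vc=[]
1: 0x96 (blk 37, set 5) → MISS  vc=[]
2: 0xf6 (blk 61, set 5) → MISS  vc=[37]
3: 0x33 (blk 12, set 4) → L1-HIT  vc=[37]
4: 0xf6 (blk 61, set 5) → L1-HIT  vc=[37]
5: 0xb4 (blk 45, set 5) → MISS  vc=[37, 61]
6: 0xf6 (blk 61, set 5) → VC-HIT  vc=[37, 45]
7: 0xf7 (blk 61, set 5) → L1-HIT  vc=[37, 45]
8: 0x32 (blk 12, set 4) → L1-HIT  vc=[37, 45]
9: 0x50 (blk 20, set 4) → MISS  vc=[37, 45, 12]
10: 0x33 (blk 12, set 4) → VC-HIT  vc=[37, 45, 20]

VC = [37, 45, 20]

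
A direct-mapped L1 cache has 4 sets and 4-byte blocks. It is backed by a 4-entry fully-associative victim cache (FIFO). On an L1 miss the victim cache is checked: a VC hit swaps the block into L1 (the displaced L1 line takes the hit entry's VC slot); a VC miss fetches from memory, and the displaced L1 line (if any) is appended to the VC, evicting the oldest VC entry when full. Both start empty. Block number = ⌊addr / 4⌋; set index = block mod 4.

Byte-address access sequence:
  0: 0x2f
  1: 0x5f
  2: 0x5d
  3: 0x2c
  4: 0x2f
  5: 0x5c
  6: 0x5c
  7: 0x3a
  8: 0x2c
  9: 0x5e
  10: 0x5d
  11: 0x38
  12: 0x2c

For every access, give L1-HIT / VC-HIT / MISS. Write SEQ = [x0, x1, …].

SEQ = [MISS, MISS, L1-HIT, VC-HIT, L1-HIT, VC-HIT, L1-HIT, MISS, VC-HIT, VC-HIT, L1-HIT, L1-HIT, VC-HIT]

#0 0x2f→b11/s3 MISS; vc=[]
#1 0x5f→b23/s3 MISS; vc=[11]
#2 0x5d→b23/s3 L1-HIT; vc=[11]
#3 0x2c→b11/s3 VC-HIT; vc=[23]
#4 0x2f→b11/s3 L1-HIT; vc=[23]
#5 0x5c→b23/s3 VC-HIT; vc=[11]
#6 0x5c→b23/s3 L1-HIT; vc=[11]
#7 0x3a→b14/s2 MISS; vc=[11]
#8 0x2c→b11/s3 VC-HIT; vc=[23]
#9 0x5e→b23/s3 VC-HIT; vc=[11]
#10 0x5d→b23/s3 L1-HIT; vc=[11]
#11 0x38→b14/s2 L1-HIT; vc=[11]
#12 0x2c→b11/s3 VC-HIT; vc=[23]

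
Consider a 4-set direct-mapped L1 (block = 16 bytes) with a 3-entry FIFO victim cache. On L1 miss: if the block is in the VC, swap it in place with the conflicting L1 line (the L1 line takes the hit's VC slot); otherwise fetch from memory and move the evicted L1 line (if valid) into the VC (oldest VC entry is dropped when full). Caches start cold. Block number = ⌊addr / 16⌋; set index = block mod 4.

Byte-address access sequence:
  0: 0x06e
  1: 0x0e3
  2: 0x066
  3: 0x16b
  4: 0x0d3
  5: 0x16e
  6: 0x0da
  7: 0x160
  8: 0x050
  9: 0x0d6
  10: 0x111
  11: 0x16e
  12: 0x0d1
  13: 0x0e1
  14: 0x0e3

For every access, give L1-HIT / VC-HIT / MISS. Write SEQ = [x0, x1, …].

SEQ = [MISS, MISS, VC-HIT, MISS, MISS, L1-HIT, L1-HIT, L1-HIT, MISS, VC-HIT, MISS, L1-HIT, VC-HIT, MISS, L1-HIT]

#0 0x6e→b6/s2 MISS; vc=[]
#1 0xe3→b14/s2 MISS; vc=[6]
#2 0x66→b6/s2 VC-HIT; vc=[14]
#3 0x16b→b22/s2 MISS; vc=[14,6]
#4 0xd3→b13/s1 MISS; vc=[14,6]
#5 0x16e→b22/s2 L1-HIT; vc=[14,6]
#6 0xda→b13/s1 L1-HIT; vc=[14,6]
#7 0x160→b22/s2 L1-HIT; vc=[14,6]
#8 0x50→b5/s1 MISS; vc=[14,6,13]
#9 0xd6→b13/s1 VC-HIT; vc=[14,6,5]
#10 0x111→b17/s1 MISS; vc=[6,5,13]
#11 0x16e→b22/s2 L1-HIT; vc=[6,5,13]
#12 0xd1→b13/s1 VC-HIT; vc=[6,5,17]
#13 0xe1→b14/s2 MISS; vc=[5,17,22]
#14 0xe3→b14/s2 L1-HIT; vc=[5,17,22]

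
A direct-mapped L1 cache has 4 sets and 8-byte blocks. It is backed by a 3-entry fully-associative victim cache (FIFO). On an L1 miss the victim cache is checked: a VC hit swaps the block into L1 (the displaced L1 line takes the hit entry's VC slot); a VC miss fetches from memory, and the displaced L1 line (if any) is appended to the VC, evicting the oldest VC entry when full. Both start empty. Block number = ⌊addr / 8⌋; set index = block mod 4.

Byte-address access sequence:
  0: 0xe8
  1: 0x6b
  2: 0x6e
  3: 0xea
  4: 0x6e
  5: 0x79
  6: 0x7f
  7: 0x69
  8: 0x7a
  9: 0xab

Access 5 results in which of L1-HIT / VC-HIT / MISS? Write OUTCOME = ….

#0 0xe8→b29/s1 MISS; vc=[]
#1 0x6b→b13/s1 MISS; vc=[29]
#2 0x6e→b13/s1 L1-HIT; vc=[29]
#3 0xea→b29/s1 VC-HIT; vc=[13]
#4 0x6e→b13/s1 VC-HIT; vc=[29]
#5 0x79→b15/s3 MISS; vc=[29]
#6 0x7f→b15/s3 L1-HIT; vc=[29]
#7 0x69→b13/s1 L1-HIT; vc=[29]
#8 0x7a→b15/s3 L1-HIT; vc=[29]
#9 0xab→b21/s1 MISS; vc=[29,13]

OUTCOME = MISS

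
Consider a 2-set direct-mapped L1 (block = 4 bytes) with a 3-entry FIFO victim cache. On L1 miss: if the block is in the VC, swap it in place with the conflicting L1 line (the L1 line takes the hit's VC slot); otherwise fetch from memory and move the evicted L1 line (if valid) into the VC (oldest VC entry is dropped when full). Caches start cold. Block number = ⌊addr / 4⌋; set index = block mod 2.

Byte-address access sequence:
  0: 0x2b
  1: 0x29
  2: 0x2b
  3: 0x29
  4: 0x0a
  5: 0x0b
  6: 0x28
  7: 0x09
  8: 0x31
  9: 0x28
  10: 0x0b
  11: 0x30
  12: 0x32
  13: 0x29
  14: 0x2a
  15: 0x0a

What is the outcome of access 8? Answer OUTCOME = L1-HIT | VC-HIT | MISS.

OUTCOME = MISS

  [0] addr=0x2b blk=10 s=0: MISS | VC []
  [1] addr=0x29 blk=10 s=0: L1-HIT | VC []
  [2] addr=0x2b blk=10 s=0: L1-HIT | VC []
  [3] addr=0x29 blk=10 s=0: L1-HIT | VC []
  [4] addr=0xa blk=2 s=0: MISS | VC [10]
  [5] addr=0xb blk=2 s=0: L1-HIT | VC [10]
  [6] addr=0x28 blk=10 s=0: VC-HIT | VC [2]
  [7] addr=0x9 blk=2 s=0: VC-HIT | VC [10]
  [8] addr=0x31 blk=12 s=0: MISS | VC [10, 2]
  [9] addr=0x28 blk=10 s=0: VC-HIT | VC [12, 2]
  [10] addr=0xb blk=2 s=0: VC-HIT | VC [12, 10]
  [11] addr=0x30 blk=12 s=0: VC-HIT | VC [2, 10]
  [12] addr=0x32 blk=12 s=0: L1-HIT | VC [2, 10]
  [13] addr=0x29 blk=10 s=0: VC-HIT | VC [2, 12]
  [14] addr=0x2a blk=10 s=0: L1-HIT | VC [2, 12]
  [15] addr=0xa blk=2 s=0: VC-HIT | VC [10, 12]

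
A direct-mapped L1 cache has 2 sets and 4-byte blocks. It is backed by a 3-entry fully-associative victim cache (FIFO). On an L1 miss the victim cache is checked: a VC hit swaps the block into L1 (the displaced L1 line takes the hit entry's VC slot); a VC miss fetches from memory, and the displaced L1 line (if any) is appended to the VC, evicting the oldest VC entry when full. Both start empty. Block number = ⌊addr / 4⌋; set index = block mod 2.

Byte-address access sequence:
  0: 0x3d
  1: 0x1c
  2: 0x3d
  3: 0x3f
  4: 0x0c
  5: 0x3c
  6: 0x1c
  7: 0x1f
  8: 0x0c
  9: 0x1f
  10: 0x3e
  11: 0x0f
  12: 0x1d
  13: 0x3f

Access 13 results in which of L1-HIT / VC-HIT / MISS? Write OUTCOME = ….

0: 0x3d (blk 15, set 1) → MISS  vc=[]
1: 0x1c (blk 7, set 1) → MISS  vc=[15]
2: 0x3d (blk 15, set 1) → VC-HIT  vc=[7]
3: 0x3f (blk 15, set 1) → L1-HIT  vc=[7]
4: 0xc (blk 3, set 1) → MISS  vc=[7, 15]
5: 0x3c (blk 15, set 1) → VC-HIT  vc=[7, 3]
6: 0x1c (blk 7, set 1) → VC-HIT  vc=[15, 3]
7: 0x1f (blk 7, set 1) → L1-HIT  vc=[15, 3]
8: 0xc (blk 3, set 1) → VC-HIT  vc=[15, 7]
9: 0x1f (blk 7, set 1) → VC-HIT  vc=[15, 3]
10: 0x3e (blk 15, set 1) → VC-HIT  vc=[7, 3]
11: 0xf (blk 3, set 1) → VC-HIT  vc=[7, 15]
12: 0x1d (blk 7, set 1) → VC-HIT  vc=[3, 15]
13: 0x3f (blk 15, set 1) → VC-HIT  vc=[3, 7]

OUTCOME = VC-HIT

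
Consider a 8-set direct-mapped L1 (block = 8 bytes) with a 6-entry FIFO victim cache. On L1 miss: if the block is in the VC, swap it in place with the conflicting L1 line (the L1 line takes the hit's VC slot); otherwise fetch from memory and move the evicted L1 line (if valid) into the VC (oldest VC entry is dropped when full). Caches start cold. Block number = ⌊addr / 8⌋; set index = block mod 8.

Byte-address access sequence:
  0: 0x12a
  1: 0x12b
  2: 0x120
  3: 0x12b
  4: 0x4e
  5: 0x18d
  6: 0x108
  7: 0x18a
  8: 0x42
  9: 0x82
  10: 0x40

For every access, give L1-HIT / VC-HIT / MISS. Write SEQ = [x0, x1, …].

#0 0x12a→b37/s5 MISS; vc=[]
#1 0x12b→b37/s5 L1-HIT; vc=[]
#2 0x120→b36/s4 MISS; vc=[]
#3 0x12b→b37/s5 L1-HIT; vc=[]
#4 0x4e→b9/s1 MISS; vc=[]
#5 0x18d→b49/s1 MISS; vc=[9]
#6 0x108→b33/s1 MISS; vc=[9,49]
#7 0x18a→b49/s1 VC-HIT; vc=[9,33]
#8 0x42→b8/s0 MISS; vc=[9,33]
#9 0x82→b16/s0 MISS; vc=[9,33,8]
#10 0x40→b8/s0 VC-HIT; vc=[9,33,16]

SEQ = [MISS, L1-HIT, MISS, L1-HIT, MISS, MISS, MISS, VC-HIT, MISS, MISS, VC-HIT]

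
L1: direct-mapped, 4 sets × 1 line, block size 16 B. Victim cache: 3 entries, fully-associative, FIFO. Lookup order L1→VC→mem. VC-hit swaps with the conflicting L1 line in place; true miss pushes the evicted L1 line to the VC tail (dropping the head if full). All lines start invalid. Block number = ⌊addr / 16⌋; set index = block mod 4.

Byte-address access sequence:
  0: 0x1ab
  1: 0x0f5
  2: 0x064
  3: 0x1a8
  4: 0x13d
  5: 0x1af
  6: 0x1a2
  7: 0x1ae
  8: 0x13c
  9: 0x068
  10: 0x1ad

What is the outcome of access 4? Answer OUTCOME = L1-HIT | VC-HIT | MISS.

OUTCOME = MISS

  [0] addr=0x1ab blk=26 s=2: MISS | VC []
  [1] addr=0xf5 blk=15 s=3: MISS | VC []
  [2] addr=0x64 blk=6 s=2: MISS | VC [26]
  [3] addr=0x1a8 blk=26 s=2: VC-HIT | VC [6]
  [4] addr=0x13d blk=19 s=3: MISS | VC [6, 15]
  [5] addr=0x1af blk=26 s=2: L1-HIT | VC [6, 15]
  [6] addr=0x1a2 blk=26 s=2: L1-HIT | VC [6, 15]
  [7] addr=0x1ae blk=26 s=2: L1-HIT | VC [6, 15]
  [8] addr=0x13c blk=19 s=3: L1-HIT | VC [6, 15]
  [9] addr=0x68 blk=6 s=2: VC-HIT | VC [26, 15]
  [10] addr=0x1ad blk=26 s=2: VC-HIT | VC [6, 15]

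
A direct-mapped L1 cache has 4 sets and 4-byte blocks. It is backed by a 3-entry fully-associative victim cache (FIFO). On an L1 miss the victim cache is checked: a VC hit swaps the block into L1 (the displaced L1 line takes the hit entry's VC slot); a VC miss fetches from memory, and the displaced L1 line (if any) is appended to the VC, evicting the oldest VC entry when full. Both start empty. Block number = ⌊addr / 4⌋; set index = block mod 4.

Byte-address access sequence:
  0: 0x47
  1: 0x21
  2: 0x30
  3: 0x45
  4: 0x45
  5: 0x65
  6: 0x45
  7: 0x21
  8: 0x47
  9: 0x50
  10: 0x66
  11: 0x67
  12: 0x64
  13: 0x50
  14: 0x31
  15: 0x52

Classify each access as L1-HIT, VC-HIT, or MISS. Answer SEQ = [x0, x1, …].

#0 0x47→b17/s1 MISS; vc=[]
#1 0x21→b8/s0 MISS; vc=[]
#2 0x30→b12/s0 MISS; vc=[8]
#3 0x45→b17/s1 L1-HIT; vc=[8]
#4 0x45→b17/s1 L1-HIT; vc=[8]
#5 0x65→b25/s1 MISS; vc=[8,17]
#6 0x45→b17/s1 VC-HIT; vc=[8,25]
#7 0x21→b8/s0 VC-HIT; vc=[12,25]
#8 0x47→b17/s1 L1-HIT; vc=[12,25]
#9 0x50→b20/s0 MISS; vc=[12,25,8]
#10 0x66→b25/s1 VC-HIT; vc=[12,17,8]
#11 0x67→b25/s1 L1-HIT; vc=[12,17,8]
#12 0x64→b25/s1 L1-HIT; vc=[12,17,8]
#13 0x50→b20/s0 L1-HIT; vc=[12,17,8]
#14 0x31→b12/s0 VC-HIT; vc=[20,17,8]
#15 0x52→b20/s0 VC-HIT; vc=[12,17,8]

SEQ = [MISS, MISS, MISS, L1-HIT, L1-HIT, MISS, VC-HIT, VC-HIT, L1-HIT, MISS, VC-HIT, L1-HIT, L1-HIT, L1-HIT, VC-HIT, VC-HIT]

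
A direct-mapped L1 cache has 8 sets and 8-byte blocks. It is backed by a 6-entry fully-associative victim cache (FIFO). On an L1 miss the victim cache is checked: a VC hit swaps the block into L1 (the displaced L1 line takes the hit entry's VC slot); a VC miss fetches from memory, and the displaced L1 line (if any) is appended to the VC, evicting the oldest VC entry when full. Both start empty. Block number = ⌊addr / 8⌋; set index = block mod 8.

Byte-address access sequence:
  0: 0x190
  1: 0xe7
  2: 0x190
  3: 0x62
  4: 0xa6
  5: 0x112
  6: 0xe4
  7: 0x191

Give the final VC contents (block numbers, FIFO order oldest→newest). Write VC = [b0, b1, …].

#0 0x190→b50/s2 MISS; vc=[]
#1 0xe7→b28/s4 MISS; vc=[]
#2 0x190→b50/s2 L1-HIT; vc=[]
#3 0x62→b12/s4 MISS; vc=[28]
#4 0xa6→b20/s4 MISS; vc=[28,12]
#5 0x112→b34/s2 MISS; vc=[28,12,50]
#6 0xe4→b28/s4 VC-HIT; vc=[20,12,50]
#7 0x191→b50/s2 VC-HIT; vc=[20,12,34]

VC = [20, 12, 34]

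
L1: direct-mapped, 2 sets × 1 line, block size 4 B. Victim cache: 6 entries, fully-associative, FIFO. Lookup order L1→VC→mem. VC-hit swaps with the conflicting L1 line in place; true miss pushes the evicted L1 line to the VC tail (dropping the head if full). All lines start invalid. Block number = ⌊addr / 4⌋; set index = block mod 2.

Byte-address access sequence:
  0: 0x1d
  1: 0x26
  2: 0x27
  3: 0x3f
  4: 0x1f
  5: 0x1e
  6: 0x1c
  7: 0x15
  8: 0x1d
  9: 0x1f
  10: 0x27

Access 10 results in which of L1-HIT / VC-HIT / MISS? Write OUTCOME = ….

0: 0x1d (blk 7, set 1) → MISS  vc=[]
1: 0x26 (blk 9, set 1) → MISS  vc=[7]
2: 0x27 (blk 9, set 1) → L1-HIT  vc=[7]
3: 0x3f (blk 15, set 1) → MISS  vc=[7, 9]
4: 0x1f (blk 7, set 1) → VC-HIT  vc=[15, 9]
5: 0x1e (blk 7, set 1) → L1-HIT  vc=[15, 9]
6: 0x1c (blk 7, set 1) → L1-HIT  vc=[15, 9]
7: 0x15 (blk 5, set 1) → MISS  vc=[15, 9, 7]
8: 0x1d (blk 7, set 1) → VC-HIT  vc=[15, 9, 5]
9: 0x1f (blk 7, set 1) → L1-HIT  vc=[15, 9, 5]
10: 0x27 (blk 9, set 1) → VC-HIT  vc=[15, 7, 5]

OUTCOME = VC-HIT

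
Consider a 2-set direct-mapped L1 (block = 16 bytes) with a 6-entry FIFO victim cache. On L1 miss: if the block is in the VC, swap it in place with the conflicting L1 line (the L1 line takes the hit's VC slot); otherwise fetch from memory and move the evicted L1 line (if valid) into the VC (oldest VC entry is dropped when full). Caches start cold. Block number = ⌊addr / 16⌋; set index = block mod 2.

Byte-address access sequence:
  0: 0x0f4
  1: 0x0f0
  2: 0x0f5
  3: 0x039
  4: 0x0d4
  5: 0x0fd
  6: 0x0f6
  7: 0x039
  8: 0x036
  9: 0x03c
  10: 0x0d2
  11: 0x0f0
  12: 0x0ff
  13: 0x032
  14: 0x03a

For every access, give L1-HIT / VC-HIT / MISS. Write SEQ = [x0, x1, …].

0: 0xf4 (blk 15, set 1) → MISS  vc=[]
1: 0xf0 (blk 15, set 1) → L1-HIT  vc=[]
2: 0xf5 (blk 15, set 1) → L1-HIT  vc=[]
3: 0x39 (blk 3, set 1) → MISS  vc=[15]
4: 0xd4 (blk 13, set 1) → MISS  vc=[15, 3]
5: 0xfd (blk 15, set 1) → VC-HIT  vc=[13, 3]
6: 0xf6 (blk 15, set 1) → L1-HIT  vc=[13, 3]
7: 0x39 (blk 3, set 1) → VC-HIT  vc=[13, 15]
8: 0x36 (blk 3, set 1) → L1-HIT  vc=[13, 15]
9: 0x3c (blk 3, set 1) → L1-HIT  vc=[13, 15]
10: 0xd2 (blk 13, set 1) → VC-HIT  vc=[3, 15]
11: 0xf0 (blk 15, set 1) → VC-HIT  vc=[3, 13]
12: 0xff (blk 15, set 1) → L1-HIT  vc=[3, 13]
13: 0x32 (blk 3, set 1) → VC-HIT  vc=[15, 13]
14: 0x3a (blk 3, set 1) → L1-HIT  vc=[15, 13]

SEQ = [MISS, L1-HIT, L1-HIT, MISS, MISS, VC-HIT, L1-HIT, VC-HIT, L1-HIT, L1-HIT, VC-HIT, VC-HIT, L1-HIT, VC-HIT, L1-HIT]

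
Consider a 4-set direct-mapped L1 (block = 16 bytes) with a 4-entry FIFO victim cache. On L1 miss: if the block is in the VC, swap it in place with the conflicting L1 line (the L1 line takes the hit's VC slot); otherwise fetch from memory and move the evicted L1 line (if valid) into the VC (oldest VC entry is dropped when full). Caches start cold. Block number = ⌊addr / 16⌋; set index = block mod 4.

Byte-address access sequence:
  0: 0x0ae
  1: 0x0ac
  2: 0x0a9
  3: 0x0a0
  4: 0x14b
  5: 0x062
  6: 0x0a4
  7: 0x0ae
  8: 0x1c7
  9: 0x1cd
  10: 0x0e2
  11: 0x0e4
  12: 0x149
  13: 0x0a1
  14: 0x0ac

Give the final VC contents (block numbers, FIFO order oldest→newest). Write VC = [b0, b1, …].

VC = [6, 28, 14]

#0 0xae→b10/s2 MISS; vc=[]
#1 0xac→b10/s2 L1-HIT; vc=[]
#2 0xa9→b10/s2 L1-HIT; vc=[]
#3 0xa0→b10/s2 L1-HIT; vc=[]
#4 0x14b→b20/s0 MISS; vc=[]
#5 0x62→b6/s2 MISS; vc=[10]
#6 0xa4→b10/s2 VC-HIT; vc=[6]
#7 0xae→b10/s2 L1-HIT; vc=[6]
#8 0x1c7→b28/s0 MISS; vc=[6,20]
#9 0x1cd→b28/s0 L1-HIT; vc=[6,20]
#10 0xe2→b14/s2 MISS; vc=[6,20,10]
#11 0xe4→b14/s2 L1-HIT; vc=[6,20,10]
#12 0x149→b20/s0 VC-HIT; vc=[6,28,10]
#13 0xa1→b10/s2 VC-HIT; vc=[6,28,14]
#14 0xac→b10/s2 L1-HIT; vc=[6,28,14]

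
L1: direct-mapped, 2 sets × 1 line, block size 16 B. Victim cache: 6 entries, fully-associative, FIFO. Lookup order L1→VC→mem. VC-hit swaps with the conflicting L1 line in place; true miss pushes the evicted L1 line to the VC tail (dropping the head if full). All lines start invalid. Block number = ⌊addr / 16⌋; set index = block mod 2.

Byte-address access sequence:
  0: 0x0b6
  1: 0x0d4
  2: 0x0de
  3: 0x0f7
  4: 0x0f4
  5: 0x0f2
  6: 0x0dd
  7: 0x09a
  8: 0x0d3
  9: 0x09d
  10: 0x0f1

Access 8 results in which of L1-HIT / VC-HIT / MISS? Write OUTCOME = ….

  [0] addr=0xb6 blk=11 s=1: MISS | VC []
  [1] addr=0xd4 blk=13 s=1: MISS | VC [11]
  [2] addr=0xde blk=13 s=1: L1-HIT | VC [11]
  [3] addr=0xf7 blk=15 s=1: MISS | VC [11, 13]
  [4] addr=0xf4 blk=15 s=1: L1-HIT | VC [11, 13]
  [5] addr=0xf2 blk=15 s=1: L1-HIT | VC [11, 13]
  [6] addr=0xdd blk=13 s=1: VC-HIT | VC [11, 15]
  [7] addr=0x9a blk=9 s=1: MISS | VC [11, 15, 13]
  [8] addr=0xd3 blk=13 s=1: VC-HIT | VC [11, 15, 9]
  [9] addr=0x9d blk=9 s=1: VC-HIT | VC [11, 15, 13]
  [10] addr=0xf1 blk=15 s=1: VC-HIT | VC [11, 9, 13]

OUTCOME = VC-HIT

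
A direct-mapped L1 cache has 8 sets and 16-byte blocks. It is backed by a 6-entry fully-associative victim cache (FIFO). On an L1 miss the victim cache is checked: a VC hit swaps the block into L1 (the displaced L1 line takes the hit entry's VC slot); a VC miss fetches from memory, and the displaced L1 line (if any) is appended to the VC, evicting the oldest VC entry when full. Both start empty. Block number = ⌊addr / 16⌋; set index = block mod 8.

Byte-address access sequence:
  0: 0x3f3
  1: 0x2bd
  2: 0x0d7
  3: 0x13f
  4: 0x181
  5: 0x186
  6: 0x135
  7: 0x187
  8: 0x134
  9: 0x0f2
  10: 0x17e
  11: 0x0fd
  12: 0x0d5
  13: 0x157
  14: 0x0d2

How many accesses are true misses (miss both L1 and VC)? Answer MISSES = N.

MISSES = 8

  [0] addr=0x3f3 blk=63 s=7: MISS | VC []
  [1] addr=0x2bd blk=43 s=3: MISS | VC []
  [2] addr=0xd7 blk=13 s=5: MISS | VC []
  [3] addr=0x13f blk=19 s=3: MISS | VC [43]
  [4] addr=0x181 blk=24 s=0: MISS | VC [43]
  [5] addr=0x186 blk=24 s=0: L1-HIT | VC [43]
  [6] addr=0x135 blk=19 s=3: L1-HIT | VC [43]
  [7] addr=0x187 blk=24 s=0: L1-HIT | VC [43]
  [8] addr=0x134 blk=19 s=3: L1-HIT | VC [43]
  [9] addr=0xf2 blk=15 s=7: MISS | VC [43, 63]
  [10] addr=0x17e blk=23 s=7: MISS | VC [43, 63, 15]
  [11] addr=0xfd blk=15 s=7: VC-HIT | VC [43, 63, 23]
  [12] addr=0xd5 blk=13 s=5: L1-HIT | VC [43, 63, 23]
  [13] addr=0x157 blk=21 s=5: MISS | VC [43, 63, 23, 13]
  [14] addr=0xd2 blk=13 s=5: VC-HIT | VC [43, 63, 23, 21]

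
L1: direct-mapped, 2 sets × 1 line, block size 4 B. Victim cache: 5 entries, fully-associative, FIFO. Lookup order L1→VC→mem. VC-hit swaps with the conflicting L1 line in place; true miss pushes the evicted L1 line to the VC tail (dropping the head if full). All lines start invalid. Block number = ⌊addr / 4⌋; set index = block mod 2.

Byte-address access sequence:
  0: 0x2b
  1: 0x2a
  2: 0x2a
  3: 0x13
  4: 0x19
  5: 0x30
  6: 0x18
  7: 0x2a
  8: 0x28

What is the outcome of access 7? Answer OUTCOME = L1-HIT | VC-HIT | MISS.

  [0] addr=0x2b blk=10 s=0: MISS | VC []
  [1] addr=0x2a blk=10 s=0: L1-HIT | VC []
  [2] addr=0x2a blk=10 s=0: L1-HIT | VC []
  [3] addr=0x13 blk=4 s=0: MISS | VC [10]
  [4] addr=0x19 blk=6 s=0: MISS | VC [10, 4]
  [5] addr=0x30 blk=12 s=0: MISS | VC [10, 4, 6]
  [6] addr=0x18 blk=6 s=0: VC-HIT | VC [10, 4, 12]
  [7] addr=0x2a blk=10 s=0: VC-HIT | VC [6, 4, 12]
  [8] addr=0x28 blk=10 s=0: L1-HIT | VC [6, 4, 12]

OUTCOME = VC-HIT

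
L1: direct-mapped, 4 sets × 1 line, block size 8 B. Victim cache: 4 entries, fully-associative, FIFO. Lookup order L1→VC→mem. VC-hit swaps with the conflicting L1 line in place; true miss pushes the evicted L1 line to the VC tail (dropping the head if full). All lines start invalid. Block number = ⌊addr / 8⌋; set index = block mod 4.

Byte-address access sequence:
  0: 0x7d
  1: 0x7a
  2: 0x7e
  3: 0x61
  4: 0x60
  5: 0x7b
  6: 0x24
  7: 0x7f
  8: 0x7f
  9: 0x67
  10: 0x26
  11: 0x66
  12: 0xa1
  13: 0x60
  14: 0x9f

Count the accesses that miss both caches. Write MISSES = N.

MISSES = 5

#0 0x7d→b15/s3 MISS; vc=[]
#1 0x7a→b15/s3 L1-HIT; vc=[]
#2 0x7e→b15/s3 L1-HIT; vc=[]
#3 0x61→b12/s0 MISS; vc=[]
#4 0x60→b12/s0 L1-HIT; vc=[]
#5 0x7b→b15/s3 L1-HIT; vc=[]
#6 0x24→b4/s0 MISS; vc=[12]
#7 0x7f→b15/s3 L1-HIT; vc=[12]
#8 0x7f→b15/s3 L1-HIT; vc=[12]
#9 0x67→b12/s0 VC-HIT; vc=[4]
#10 0x26→b4/s0 VC-HIT; vc=[12]
#11 0x66→b12/s0 VC-HIT; vc=[4]
#12 0xa1→b20/s0 MISS; vc=[4,12]
#13 0x60→b12/s0 VC-HIT; vc=[4,20]
#14 0x9f→b19/s3 MISS; vc=[4,20,15]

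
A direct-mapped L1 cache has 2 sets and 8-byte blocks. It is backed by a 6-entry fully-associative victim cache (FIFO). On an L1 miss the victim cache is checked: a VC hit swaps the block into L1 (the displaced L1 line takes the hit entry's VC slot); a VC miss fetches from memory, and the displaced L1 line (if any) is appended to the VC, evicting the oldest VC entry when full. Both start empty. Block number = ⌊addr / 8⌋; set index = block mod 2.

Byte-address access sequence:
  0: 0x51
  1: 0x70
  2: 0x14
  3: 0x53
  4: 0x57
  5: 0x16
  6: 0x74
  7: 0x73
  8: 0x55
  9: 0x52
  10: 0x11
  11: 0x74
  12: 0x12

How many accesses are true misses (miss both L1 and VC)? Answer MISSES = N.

MISSES = 3

#0 0x51→b10/s0 MISS; vc=[]
#1 0x70→b14/s0 MISS; vc=[10]
#2 0x14→b2/s0 MISS; vc=[10,14]
#3 0x53→b10/s0 VC-HIT; vc=[2,14]
#4 0x57→b10/s0 L1-HIT; vc=[2,14]
#5 0x16→b2/s0 VC-HIT; vc=[10,14]
#6 0x74→b14/s0 VC-HIT; vc=[10,2]
#7 0x73→b14/s0 L1-HIT; vc=[10,2]
#8 0x55→b10/s0 VC-HIT; vc=[14,2]
#9 0x52→b10/s0 L1-HIT; vc=[14,2]
#10 0x11→b2/s0 VC-HIT; vc=[14,10]
#11 0x74→b14/s0 VC-HIT; vc=[2,10]
#12 0x12→b2/s0 VC-HIT; vc=[14,10]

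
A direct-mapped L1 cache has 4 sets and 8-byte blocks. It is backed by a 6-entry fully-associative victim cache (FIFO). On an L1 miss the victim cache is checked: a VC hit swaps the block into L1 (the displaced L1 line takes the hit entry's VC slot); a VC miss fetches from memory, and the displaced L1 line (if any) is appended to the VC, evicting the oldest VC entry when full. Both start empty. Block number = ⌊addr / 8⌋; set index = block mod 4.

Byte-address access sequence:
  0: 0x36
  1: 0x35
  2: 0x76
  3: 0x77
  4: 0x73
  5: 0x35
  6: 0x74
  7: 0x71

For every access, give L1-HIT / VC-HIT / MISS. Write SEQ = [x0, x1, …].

SEQ = [MISS, L1-HIT, MISS, L1-HIT, L1-HIT, VC-HIT, VC-HIT, L1-HIT]

  [0] addr=0x36 blk=6 s=2: MISS | VC []
  [1] addr=0x35 blk=6 s=2: L1-HIT | VC []
  [2] addr=0x76 blk=14 s=2: MISS | VC [6]
  [3] addr=0x77 blk=14 s=2: L1-HIT | VC [6]
  [4] addr=0x73 blk=14 s=2: L1-HIT | VC [6]
  [5] addr=0x35 blk=6 s=2: VC-HIT | VC [14]
  [6] addr=0x74 blk=14 s=2: VC-HIT | VC [6]
  [7] addr=0x71 blk=14 s=2: L1-HIT | VC [6]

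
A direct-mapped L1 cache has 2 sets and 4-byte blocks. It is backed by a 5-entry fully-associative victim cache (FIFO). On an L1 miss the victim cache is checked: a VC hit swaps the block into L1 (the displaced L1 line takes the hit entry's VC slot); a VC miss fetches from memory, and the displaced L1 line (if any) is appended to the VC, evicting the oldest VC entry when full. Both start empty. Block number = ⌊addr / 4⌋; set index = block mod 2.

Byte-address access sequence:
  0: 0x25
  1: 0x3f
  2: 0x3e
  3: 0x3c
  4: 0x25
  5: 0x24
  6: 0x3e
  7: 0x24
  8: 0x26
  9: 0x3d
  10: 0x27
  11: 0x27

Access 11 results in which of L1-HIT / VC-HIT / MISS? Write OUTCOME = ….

OUTCOME = L1-HIT

#0 0x25→b9/s1 MISS; vc=[]
#1 0x3f→b15/s1 MISS; vc=[9]
#2 0x3e→b15/s1 L1-HIT; vc=[9]
#3 0x3c→b15/s1 L1-HIT; vc=[9]
#4 0x25→b9/s1 VC-HIT; vc=[15]
#5 0x24→b9/s1 L1-HIT; vc=[15]
#6 0x3e→b15/s1 VC-HIT; vc=[9]
#7 0x24→b9/s1 VC-HIT; vc=[15]
#8 0x26→b9/s1 L1-HIT; vc=[15]
#9 0x3d→b15/s1 VC-HIT; vc=[9]
#10 0x27→b9/s1 VC-HIT; vc=[15]
#11 0x27→b9/s1 L1-HIT; vc=[15]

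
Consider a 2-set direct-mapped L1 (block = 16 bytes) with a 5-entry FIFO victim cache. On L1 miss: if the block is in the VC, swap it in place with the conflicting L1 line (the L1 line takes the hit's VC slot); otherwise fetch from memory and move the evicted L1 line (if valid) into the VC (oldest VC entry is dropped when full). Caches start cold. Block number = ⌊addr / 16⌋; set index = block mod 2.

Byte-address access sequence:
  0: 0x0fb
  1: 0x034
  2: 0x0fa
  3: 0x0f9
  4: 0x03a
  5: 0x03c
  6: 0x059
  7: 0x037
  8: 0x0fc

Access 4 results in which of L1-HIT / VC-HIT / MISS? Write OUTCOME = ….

OUTCOME = VC-HIT

#0 0xfb→b15/s1 MISS; vc=[]
#1 0x34→b3/s1 MISS; vc=[15]
#2 0xfa→b15/s1 VC-HIT; vc=[3]
#3 0xf9→b15/s1 L1-HIT; vc=[3]
#4 0x3a→b3/s1 VC-HIT; vc=[15]
#5 0x3c→b3/s1 L1-HIT; vc=[15]
#6 0x59→b5/s1 MISS; vc=[15,3]
#7 0x37→b3/s1 VC-HIT; vc=[15,5]
#8 0xfc→b15/s1 VC-HIT; vc=[3,5]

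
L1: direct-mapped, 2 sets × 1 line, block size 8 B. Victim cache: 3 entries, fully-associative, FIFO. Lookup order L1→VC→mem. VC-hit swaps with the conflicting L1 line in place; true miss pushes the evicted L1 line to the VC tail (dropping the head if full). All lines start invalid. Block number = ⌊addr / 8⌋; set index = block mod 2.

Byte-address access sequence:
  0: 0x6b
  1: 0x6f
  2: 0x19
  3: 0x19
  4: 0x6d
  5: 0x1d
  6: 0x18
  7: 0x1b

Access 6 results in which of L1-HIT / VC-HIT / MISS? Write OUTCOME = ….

OUTCOME = L1-HIT

#0 0x6b→b13/s1 MISS; vc=[]
#1 0x6f→b13/s1 L1-HIT; vc=[]
#2 0x19→b3/s1 MISS; vc=[13]
#3 0x19→b3/s1 L1-HIT; vc=[13]
#4 0x6d→b13/s1 VC-HIT; vc=[3]
#5 0x1d→b3/s1 VC-HIT; vc=[13]
#6 0x18→b3/s1 L1-HIT; vc=[13]
#7 0x1b→b3/s1 L1-HIT; vc=[13]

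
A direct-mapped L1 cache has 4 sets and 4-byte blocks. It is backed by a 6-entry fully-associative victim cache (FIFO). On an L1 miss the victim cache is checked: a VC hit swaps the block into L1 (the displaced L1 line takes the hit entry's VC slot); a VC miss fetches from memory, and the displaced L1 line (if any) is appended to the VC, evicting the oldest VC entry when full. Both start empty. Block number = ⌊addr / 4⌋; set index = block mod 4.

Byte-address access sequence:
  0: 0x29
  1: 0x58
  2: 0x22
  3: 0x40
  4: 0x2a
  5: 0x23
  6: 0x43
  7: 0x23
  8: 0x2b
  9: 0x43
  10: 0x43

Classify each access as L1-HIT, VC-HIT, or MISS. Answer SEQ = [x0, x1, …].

SEQ = [MISS, MISS, MISS, MISS, VC-HIT, VC-HIT, VC-HIT, VC-HIT, L1-HIT, VC-HIT, L1-HIT]

#0 0x29→b10/s2 MISS; vc=[]
#1 0x58→b22/s2 MISS; vc=[10]
#2 0x22→b8/s0 MISS; vc=[10]
#3 0x40→b16/s0 MISS; vc=[10,8]
#4 0x2a→b10/s2 VC-HIT; vc=[22,8]
#5 0x23→b8/s0 VC-HIT; vc=[22,16]
#6 0x43→b16/s0 VC-HIT; vc=[22,8]
#7 0x23→b8/s0 VC-HIT; vc=[22,16]
#8 0x2b→b10/s2 L1-HIT; vc=[22,16]
#9 0x43→b16/s0 VC-HIT; vc=[22,8]
#10 0x43→b16/s0 L1-HIT; vc=[22,8]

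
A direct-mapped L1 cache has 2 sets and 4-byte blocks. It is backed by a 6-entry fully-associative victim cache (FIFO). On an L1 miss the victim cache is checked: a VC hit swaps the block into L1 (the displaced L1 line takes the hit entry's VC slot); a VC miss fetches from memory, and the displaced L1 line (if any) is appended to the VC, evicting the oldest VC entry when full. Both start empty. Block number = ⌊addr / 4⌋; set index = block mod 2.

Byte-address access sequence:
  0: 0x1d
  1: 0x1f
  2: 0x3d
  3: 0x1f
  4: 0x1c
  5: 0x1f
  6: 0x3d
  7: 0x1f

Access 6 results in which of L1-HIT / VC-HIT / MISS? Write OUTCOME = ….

#0 0x1d→b7/s1 MISS; vc=[]
#1 0x1f→b7/s1 L1-HIT; vc=[]
#2 0x3d→b15/s1 MISS; vc=[7]
#3 0x1f→b7/s1 VC-HIT; vc=[15]
#4 0x1c→b7/s1 L1-HIT; vc=[15]
#5 0x1f→b7/s1 L1-HIT; vc=[15]
#6 0x3d→b15/s1 VC-HIT; vc=[7]
#7 0x1f→b7/s1 VC-HIT; vc=[15]

OUTCOME = VC-HIT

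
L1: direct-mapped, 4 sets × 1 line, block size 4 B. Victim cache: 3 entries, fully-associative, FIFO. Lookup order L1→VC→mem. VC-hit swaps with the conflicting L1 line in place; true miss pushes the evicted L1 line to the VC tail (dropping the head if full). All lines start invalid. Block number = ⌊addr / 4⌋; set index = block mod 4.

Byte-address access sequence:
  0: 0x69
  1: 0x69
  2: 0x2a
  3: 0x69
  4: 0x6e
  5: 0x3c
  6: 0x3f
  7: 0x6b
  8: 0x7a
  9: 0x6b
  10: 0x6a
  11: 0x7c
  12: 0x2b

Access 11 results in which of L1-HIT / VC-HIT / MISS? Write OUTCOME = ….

OUTCOME = MISS

0: 0x69 (blk 26, set 2) → MISS  vc=[]
1: 0x69 (blk 26, set 2) → L1-HIT  vc=[]
2: 0x2a (blk 10, set 2) → MISS  vc=[26]
3: 0x69 (blk 26, set 2) → VC-HIT  vc=[10]
4: 0x6e (blk 27, set 3) → MISS  vc=[10]
5: 0x3c (blk 15, set 3) → MISS  vc=[10, 27]
6: 0x3f (blk 15, set 3) → L1-HIT  vc=[10, 27]
7: 0x6b (blk 26, set 2) → L1-HIT  vc=[10, 27]
8: 0x7a (blk 30, set 2) → MISS  vc=[10, 27, 26]
9: 0x6b (blk 26, set 2) → VC-HIT  vc=[10, 27, 30]
10: 0x6a (blk 26, set 2) → L1-HIT  vc=[10, 27, 30]
11: 0x7c (blk 31, set 3) → MISS  vc=[27, 30, 15]
12: 0x2b (blk 10, set 2) → MISS  vc=[30, 15, 26]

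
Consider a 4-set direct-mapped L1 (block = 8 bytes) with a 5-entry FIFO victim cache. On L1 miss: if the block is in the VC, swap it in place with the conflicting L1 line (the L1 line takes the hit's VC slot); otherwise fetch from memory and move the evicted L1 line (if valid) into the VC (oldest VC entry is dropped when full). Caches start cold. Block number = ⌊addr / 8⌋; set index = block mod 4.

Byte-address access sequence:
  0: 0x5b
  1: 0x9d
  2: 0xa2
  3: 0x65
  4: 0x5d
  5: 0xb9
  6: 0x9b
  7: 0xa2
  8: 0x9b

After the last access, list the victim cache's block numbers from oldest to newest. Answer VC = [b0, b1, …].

VC = [23, 12, 11]

  [0] addr=0x5b blk=11 s=3: MISS | VC []
  [1] addr=0x9d blk=19 s=3: MISS | VC [11]
  [2] addr=0xa2 blk=20 s=0: MISS | VC [11]
  [3] addr=0x65 blk=12 s=0: MISS | VC [11, 20]
  [4] addr=0x5d blk=11 s=3: VC-HIT | VC [19, 20]
  [5] addr=0xb9 blk=23 s=3: MISS | VC [19, 20, 11]
  [6] addr=0x9b blk=19 s=3: VC-HIT | VC [23, 20, 11]
  [7] addr=0xa2 blk=20 s=0: VC-HIT | VC [23, 12, 11]
  [8] addr=0x9b blk=19 s=3: L1-HIT | VC [23, 12, 11]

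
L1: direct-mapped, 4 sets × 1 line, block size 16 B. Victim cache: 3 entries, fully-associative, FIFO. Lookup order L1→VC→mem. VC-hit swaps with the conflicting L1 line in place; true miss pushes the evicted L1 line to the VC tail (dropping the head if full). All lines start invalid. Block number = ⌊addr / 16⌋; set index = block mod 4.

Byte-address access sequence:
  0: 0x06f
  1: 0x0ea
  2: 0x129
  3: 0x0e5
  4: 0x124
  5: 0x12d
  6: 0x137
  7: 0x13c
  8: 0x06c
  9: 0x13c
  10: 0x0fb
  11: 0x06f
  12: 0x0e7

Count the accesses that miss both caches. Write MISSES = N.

  [0] addr=0x6f blk=6 s=2: MISS | VC []
  [1] addr=0xea blk=14 s=2: MISS | VC [6]
  [2] addr=0x129 blk=18 s=2: MISS | VC [6, 14]
  [3] addr=0xe5 blk=14 s=2: VC-HIT | VC [6, 18]
  [4] addr=0x124 blk=18 s=2: VC-HIT | VC [6, 14]
  [5] addr=0x12d blk=18 s=2: L1-HIT | VC [6, 14]
  [6] addr=0x137 blk=19 s=3: MISS | VC [6, 14]
  [7] addr=0x13c blk=19 s=3: L1-HIT | VC [6, 14]
  [8] addr=0x6c blk=6 s=2: VC-HIT | VC [18, 14]
  [9] addr=0x13c blk=19 s=3: L1-HIT | VC [18, 14]
  [10] addr=0xfb blk=15 s=3: MISS | VC [18, 14, 19]
  [11] addr=0x6f blk=6 s=2: L1-HIT | VC [18, 14, 19]
  [12] addr=0xe7 blk=14 s=2: VC-HIT | VC [18, 6, 19]

MISSES = 5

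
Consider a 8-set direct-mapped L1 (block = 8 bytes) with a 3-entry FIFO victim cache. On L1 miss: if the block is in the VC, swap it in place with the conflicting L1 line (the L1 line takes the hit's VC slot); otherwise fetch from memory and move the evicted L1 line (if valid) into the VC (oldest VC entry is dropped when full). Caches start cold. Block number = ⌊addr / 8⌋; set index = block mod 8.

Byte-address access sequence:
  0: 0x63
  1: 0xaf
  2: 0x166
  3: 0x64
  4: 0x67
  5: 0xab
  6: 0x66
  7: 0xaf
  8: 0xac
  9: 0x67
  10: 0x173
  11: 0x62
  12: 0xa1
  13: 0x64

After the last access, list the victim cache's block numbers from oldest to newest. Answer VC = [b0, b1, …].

0: 0x63 (blk 12, set 4) → MISS  vc=[]
1: 0xaf (blk 21, set 5) → MISS  vc=[]
2: 0x166 (blk 44, set 4) → MISS  vc=[12]
3: 0x64 (blk 12, set 4) → VC-HIT  vc=[44]
4: 0x67 (blk 12, set 4) → L1-HIT  vc=[44]
5: 0xab (blk 21, set 5) → L1-HIT  vc=[44]
6: 0x66 (blk 12, set 4) → L1-HIT  vc=[44]
7: 0xaf (blk 21, set 5) → L1-HIT  vc=[44]
8: 0xac (blk 21, set 5) → L1-HIT  vc=[44]
9: 0x67 (blk 12, set 4) → L1-HIT  vc=[44]
10: 0x173 (blk 46, set 6) → MISS  vc=[44]
11: 0x62 (blk 12, set 4) → L1-HIT  vc=[44]
12: 0xa1 (blk 20, set 4) → MISS  vc=[44, 12]
13: 0x64 (blk 12, set 4) → VC-HIT  vc=[44, 20]

VC = [44, 20]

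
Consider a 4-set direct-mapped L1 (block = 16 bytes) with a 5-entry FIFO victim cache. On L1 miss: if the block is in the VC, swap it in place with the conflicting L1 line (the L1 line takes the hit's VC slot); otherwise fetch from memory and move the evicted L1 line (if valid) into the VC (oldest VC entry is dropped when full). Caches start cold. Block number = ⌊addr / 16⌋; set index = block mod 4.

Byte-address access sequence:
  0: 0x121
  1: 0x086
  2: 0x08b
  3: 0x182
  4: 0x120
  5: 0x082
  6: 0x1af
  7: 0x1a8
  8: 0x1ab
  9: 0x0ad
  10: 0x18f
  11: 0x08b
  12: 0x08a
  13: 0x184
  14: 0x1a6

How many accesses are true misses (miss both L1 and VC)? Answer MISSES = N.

MISSES = 5

  [0] addr=0x121 blk=18 s=2: MISS | VC []
  [1] addr=0x86 blk=8 s=0: MISS | VC []
  [2] addr=0x8b blk=8 s=0: L1-HIT | VC []
  [3] addr=0x182 blk=24 s=0: MISS | VC [8]
  [4] addr=0x120 blk=18 s=2: L1-HIT | VC [8]
  [5] addr=0x82 blk=8 s=0: VC-HIT | VC [24]
  [6] addr=0x1af blk=26 s=2: MISS | VC [24, 18]
  [7] addr=0x1a8 blk=26 s=2: L1-HIT | VC [24, 18]
  [8] addr=0x1ab blk=26 s=2: L1-HIT | VC [24, 18]
  [9] addr=0xad blk=10 s=2: MISS | VC [24, 18, 26]
  [10] addr=0x18f blk=24 s=0: VC-HIT | VC [8, 18, 26]
  [11] addr=0x8b blk=8 s=0: VC-HIT | VC [24, 18, 26]
  [12] addr=0x8a blk=8 s=0: L1-HIT | VC [24, 18, 26]
  [13] addr=0x184 blk=24 s=0: VC-HIT | VC [8, 18, 26]
  [14] addr=0x1a6 blk=26 s=2: VC-HIT | VC [8, 18, 10]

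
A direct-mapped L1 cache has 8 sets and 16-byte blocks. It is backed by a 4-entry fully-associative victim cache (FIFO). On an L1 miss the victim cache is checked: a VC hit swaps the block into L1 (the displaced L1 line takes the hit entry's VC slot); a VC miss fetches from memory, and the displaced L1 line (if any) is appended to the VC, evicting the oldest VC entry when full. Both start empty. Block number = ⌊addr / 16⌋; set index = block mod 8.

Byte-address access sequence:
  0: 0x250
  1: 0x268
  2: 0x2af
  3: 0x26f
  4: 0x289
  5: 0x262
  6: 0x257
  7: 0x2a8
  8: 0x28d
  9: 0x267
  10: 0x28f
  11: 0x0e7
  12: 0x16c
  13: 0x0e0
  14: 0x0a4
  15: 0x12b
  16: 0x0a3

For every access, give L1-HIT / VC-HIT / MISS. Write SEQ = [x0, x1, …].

#0 0x250→b37/s5 MISS; vc=[]
#1 0x268→b38/s6 MISS; vc=[]
#2 0x2af→b42/s2 MISS; vc=[]
#3 0x26f→b38/s6 L1-HIT; vc=[]
#4 0x289→b40/s0 MISS; vc=[]
#5 0x262→b38/s6 L1-HIT; vc=[]
#6 0x257→b37/s5 L1-HIT; vc=[]
#7 0x2a8→b42/s2 L1-HIT; vc=[]
#8 0x28d→b40/s0 L1-HIT; vc=[]
#9 0x267→b38/s6 L1-HIT; vc=[]
#10 0x28f→b40/s0 L1-HIT; vc=[]
#11 0xe7→b14/s6 MISS; vc=[38]
#12 0x16c→b22/s6 MISS; vc=[38,14]
#13 0xe0→b14/s6 VC-HIT; vc=[38,22]
#14 0xa4→b10/s2 MISS; vc=[38,22,42]
#15 0x12b→b18/s2 MISS; vc=[38,22,42,10]
#16 0xa3→b10/s2 VC-HIT; vc=[38,22,42,18]

SEQ = [MISS, MISS, MISS, L1-HIT, MISS, L1-HIT, L1-HIT, L1-HIT, L1-HIT, L1-HIT, L1-HIT, MISS, MISS, VC-HIT, MISS, MISS, VC-HIT]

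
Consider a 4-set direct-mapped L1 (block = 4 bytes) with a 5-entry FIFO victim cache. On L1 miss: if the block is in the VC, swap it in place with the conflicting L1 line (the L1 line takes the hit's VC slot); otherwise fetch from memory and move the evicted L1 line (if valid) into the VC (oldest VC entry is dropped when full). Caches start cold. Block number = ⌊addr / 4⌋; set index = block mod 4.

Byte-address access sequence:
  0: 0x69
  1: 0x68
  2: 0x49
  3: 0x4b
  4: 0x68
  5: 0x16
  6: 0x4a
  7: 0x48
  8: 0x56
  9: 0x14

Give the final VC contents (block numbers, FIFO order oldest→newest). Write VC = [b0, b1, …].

VC = [26, 21]

0: 0x69 (blk 26, set 2) → MISS  vc=[]
1: 0x68 (blk 26, set 2) → L1-HIT  vc=[]
2: 0x49 (blk 18, set 2) → MISS  vc=[26]
3: 0x4b (blk 18, set 2) → L1-HIT  vc=[26]
4: 0x68 (blk 26, set 2) → VC-HIT  vc=[18]
5: 0x16 (blk 5, set 1) → MISS  vc=[18]
6: 0x4a (blk 18, set 2) → VC-HIT  vc=[26]
7: 0x48 (blk 18, set 2) → L1-HIT  vc=[26]
8: 0x56 (blk 21, set 1) → MISS  vc=[26, 5]
9: 0x14 (blk 5, set 1) → VC-HIT  vc=[26, 21]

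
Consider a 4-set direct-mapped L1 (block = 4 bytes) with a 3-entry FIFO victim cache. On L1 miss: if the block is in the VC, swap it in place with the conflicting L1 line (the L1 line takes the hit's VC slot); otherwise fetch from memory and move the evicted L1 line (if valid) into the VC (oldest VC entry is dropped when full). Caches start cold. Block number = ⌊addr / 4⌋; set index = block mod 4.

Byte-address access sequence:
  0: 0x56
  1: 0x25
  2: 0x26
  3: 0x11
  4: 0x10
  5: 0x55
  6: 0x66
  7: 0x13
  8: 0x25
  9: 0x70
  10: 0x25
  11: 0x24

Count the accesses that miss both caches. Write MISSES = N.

MISSES = 5

#0 0x56→b21/s1 MISS; vc=[]
#1 0x25→b9/s1 MISS; vc=[21]
#2 0x26→b9/s1 L1-HIT; vc=[21]
#3 0x11→b4/s0 MISS; vc=[21]
#4 0x10→b4/s0 L1-HIT; vc=[21]
#5 0x55→b21/s1 VC-HIT; vc=[9]
#6 0x66→b25/s1 MISS; vc=[9,21]
#7 0x13→b4/s0 L1-HIT; vc=[9,21]
#8 0x25→b9/s1 VC-HIT; vc=[25,21]
#9 0x70→b28/s0 MISS; vc=[25,21,4]
#10 0x25→b9/s1 L1-HIT; vc=[25,21,4]
#11 0x24→b9/s1 L1-HIT; vc=[25,21,4]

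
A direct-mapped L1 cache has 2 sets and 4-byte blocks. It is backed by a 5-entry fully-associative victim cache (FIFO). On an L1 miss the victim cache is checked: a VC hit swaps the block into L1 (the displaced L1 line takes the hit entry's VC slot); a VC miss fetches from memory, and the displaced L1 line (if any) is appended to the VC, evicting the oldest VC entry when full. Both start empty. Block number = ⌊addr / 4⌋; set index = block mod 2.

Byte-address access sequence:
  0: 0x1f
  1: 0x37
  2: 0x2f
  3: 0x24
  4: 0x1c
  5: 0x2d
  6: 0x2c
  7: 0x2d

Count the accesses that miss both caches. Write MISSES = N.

MISSES = 4

0: 0x1f (blk 7, set 1) → MISS  vc=[]
1: 0x37 (blk 13, set 1) → MISS  vc=[7]
2: 0x2f (blk 11, set 1) → MISS  vc=[7, 13]
3: 0x24 (blk 9, set 1) → MISS  vc=[7, 13, 11]
4: 0x1c (blk 7, set 1) → VC-HIT  vc=[9, 13, 11]
5: 0x2d (blk 11, set 1) → VC-HIT  vc=[9, 13, 7]
6: 0x2c (blk 11, set 1) → L1-HIT  vc=[9, 13, 7]
7: 0x2d (blk 11, set 1) → L1-HIT  vc=[9, 13, 7]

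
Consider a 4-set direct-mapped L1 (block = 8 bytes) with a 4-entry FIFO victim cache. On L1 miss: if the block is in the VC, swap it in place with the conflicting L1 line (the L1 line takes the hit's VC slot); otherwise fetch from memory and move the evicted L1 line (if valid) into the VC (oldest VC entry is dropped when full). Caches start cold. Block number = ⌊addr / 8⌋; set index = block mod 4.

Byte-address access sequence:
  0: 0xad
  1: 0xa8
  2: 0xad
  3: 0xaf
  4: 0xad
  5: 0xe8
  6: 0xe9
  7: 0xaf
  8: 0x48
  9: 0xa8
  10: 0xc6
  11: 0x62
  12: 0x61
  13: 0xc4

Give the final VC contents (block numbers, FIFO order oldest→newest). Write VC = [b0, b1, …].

0: 0xad (blk 21, set 1) → MISS  vc=[]
1: 0xa8 (blk 21, set 1) → L1-HIT  vc=[]
2: 0xad (blk 21, set 1) → L1-HIT  vc=[]
3: 0xaf (blk 21, set 1) → L1-HIT  vc=[]
4: 0xad (blk 21, set 1) → L1-HIT  vc=[]
5: 0xe8 (blk 29, set 1) → MISS  vc=[21]
6: 0xe9 (blk 29, set 1) → L1-HIT  vc=[21]
7: 0xaf (blk 21, set 1) → VC-HIT  vc=[29]
8: 0x48 (blk 9, set 1) → MISS  vc=[29, 21]
9: 0xa8 (blk 21, set 1) → VC-HIT  vc=[29, 9]
10: 0xc6 (blk 24, set 0) → MISS  vc=[29, 9]
11: 0x62 (blk 12, set 0) → MISS  vc=[29, 9, 24]
12: 0x61 (blk 12, set 0) → L1-HIT  vc=[29, 9, 24]
13: 0xc4 (blk 24, set 0) → VC-HIT  vc=[29, 9, 12]

VC = [29, 9, 12]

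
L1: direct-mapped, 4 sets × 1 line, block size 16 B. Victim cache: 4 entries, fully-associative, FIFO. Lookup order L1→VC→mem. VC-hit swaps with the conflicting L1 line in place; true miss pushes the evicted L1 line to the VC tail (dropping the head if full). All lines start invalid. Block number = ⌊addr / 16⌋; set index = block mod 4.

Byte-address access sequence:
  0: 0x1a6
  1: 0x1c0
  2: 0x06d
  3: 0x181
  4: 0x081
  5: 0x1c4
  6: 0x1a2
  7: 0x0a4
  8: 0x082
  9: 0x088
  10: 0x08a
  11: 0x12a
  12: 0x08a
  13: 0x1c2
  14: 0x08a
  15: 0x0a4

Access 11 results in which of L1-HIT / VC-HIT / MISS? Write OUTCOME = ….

OUTCOME = MISS

  [0] addr=0x1a6 blk=26 s=2: MISS | VC []
  [1] addr=0x1c0 blk=28 s=0: MISS | VC []
  [2] addr=0x6d blk=6 s=2: MISS | VC [26]
  [3] addr=0x181 blk=24 s=0: MISS | VC [26, 28]
  [4] addr=0x81 blk=8 s=0: MISS | VC [26, 28, 24]
  [5] addr=0x1c4 blk=28 s=0: VC-HIT | VC [26, 8, 24]
  [6] addr=0x1a2 blk=26 s=2: VC-HIT | VC [6, 8, 24]
  [7] addr=0xa4 blk=10 s=2: MISS | VC [6, 8, 24, 26]
  [8] addr=0x82 blk=8 s=0: VC-HIT | VC [6, 28, 24, 26]
  [9] addr=0x88 blk=8 s=0: L1-HIT | VC [6, 28, 24, 26]
  [10] addr=0x8a blk=8 s=0: L1-HIT | VC [6, 28, 24, 26]
  [11] addr=0x12a blk=18 s=2: MISS | VC [28, 24, 26, 10]
  [12] addr=0x8a blk=8 s=0: L1-HIT | VC [28, 24, 26, 10]
  [13] addr=0x1c2 blk=28 s=0: VC-HIT | VC [8, 24, 26, 10]
  [14] addr=0x8a blk=8 s=0: VC-HIT | VC [28, 24, 26, 10]
  [15] addr=0xa4 blk=10 s=2: VC-HIT | VC [28, 24, 26, 18]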